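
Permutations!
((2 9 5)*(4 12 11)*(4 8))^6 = [0, 1, 2, 3, 11, 5, 6, 7, 12, 9, 10, 4, 8] = (4 11)(8 12)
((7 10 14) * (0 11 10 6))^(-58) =[10, 1, 2, 3, 4, 5, 11, 0, 8, 9, 7, 14, 12, 13, 6] =(0 10 7)(6 11 14)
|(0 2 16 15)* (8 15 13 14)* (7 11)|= |(0 2 16 13 14 8 15)(7 11)|= 14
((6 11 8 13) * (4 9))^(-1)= (4 9)(6 13 8 11)= [0, 1, 2, 3, 9, 5, 13, 7, 11, 4, 10, 6, 12, 8]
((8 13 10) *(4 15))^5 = (4 15)(8 10 13) = [0, 1, 2, 3, 15, 5, 6, 7, 10, 9, 13, 11, 12, 8, 14, 4]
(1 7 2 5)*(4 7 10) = (1 10 4 7 2 5) = [0, 10, 5, 3, 7, 1, 6, 2, 8, 9, 4]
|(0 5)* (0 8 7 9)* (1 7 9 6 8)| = |(0 5 1 7 6 8 9)| = 7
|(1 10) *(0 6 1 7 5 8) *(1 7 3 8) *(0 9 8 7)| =10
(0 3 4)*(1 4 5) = (0 3 5 1 4) = [3, 4, 2, 5, 0, 1]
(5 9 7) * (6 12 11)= (5 9 7)(6 12 11)= [0, 1, 2, 3, 4, 9, 12, 5, 8, 7, 10, 6, 11]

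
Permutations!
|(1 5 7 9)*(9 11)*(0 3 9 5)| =|(0 3 9 1)(5 7 11)| =12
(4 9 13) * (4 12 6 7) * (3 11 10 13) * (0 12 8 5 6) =(0 12)(3 11 10 13 8 5 6 7 4 9) =[12, 1, 2, 11, 9, 6, 7, 4, 5, 3, 13, 10, 0, 8]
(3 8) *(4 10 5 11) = (3 8)(4 10 5 11) = [0, 1, 2, 8, 10, 11, 6, 7, 3, 9, 5, 4]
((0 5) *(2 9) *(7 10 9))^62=(2 10)(7 9)=[0, 1, 10, 3, 4, 5, 6, 9, 8, 7, 2]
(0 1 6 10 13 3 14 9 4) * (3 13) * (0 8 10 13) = (0 1 6 13)(3 14 9 4 8 10) = [1, 6, 2, 14, 8, 5, 13, 7, 10, 4, 3, 11, 12, 0, 9]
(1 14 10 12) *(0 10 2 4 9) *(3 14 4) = (0 10 12 1 4 9)(2 3 14) = [10, 4, 3, 14, 9, 5, 6, 7, 8, 0, 12, 11, 1, 13, 2]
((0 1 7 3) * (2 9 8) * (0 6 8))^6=[2, 9, 6, 1, 4, 5, 7, 0, 3, 8]=(0 2 6 7)(1 9 8 3)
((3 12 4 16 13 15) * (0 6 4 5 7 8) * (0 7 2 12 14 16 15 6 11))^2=[0, 1, 5, 16, 3, 12, 15, 7, 8, 9, 10, 11, 2, 4, 13, 14, 6]=(2 5 12)(3 16 6 15 14 13 4)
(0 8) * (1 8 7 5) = (0 7 5 1 8) = [7, 8, 2, 3, 4, 1, 6, 5, 0]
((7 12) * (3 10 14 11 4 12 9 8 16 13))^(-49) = [0, 1, 2, 7, 13, 5, 6, 10, 11, 14, 9, 16, 3, 12, 8, 15, 4] = (3 7 10 9 14 8 11 16 4 13 12)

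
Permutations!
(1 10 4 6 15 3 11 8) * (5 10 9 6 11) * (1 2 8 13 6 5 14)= (1 9 5 10 4 11 13 6 15 3 14)(2 8)= [0, 9, 8, 14, 11, 10, 15, 7, 2, 5, 4, 13, 12, 6, 1, 3]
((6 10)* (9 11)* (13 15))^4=[0, 1, 2, 3, 4, 5, 6, 7, 8, 9, 10, 11, 12, 13, 14, 15]=(15)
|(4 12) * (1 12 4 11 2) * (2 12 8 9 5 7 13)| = |(1 8 9 5 7 13 2)(11 12)| = 14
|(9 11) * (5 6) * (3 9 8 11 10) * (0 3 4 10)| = 6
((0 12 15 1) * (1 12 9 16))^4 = [0, 1, 2, 3, 4, 5, 6, 7, 8, 9, 10, 11, 12, 13, 14, 15, 16] = (16)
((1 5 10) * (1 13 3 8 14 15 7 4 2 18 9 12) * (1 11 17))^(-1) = (1 17 11 12 9 18 2 4 7 15 14 8 3 13 10 5) = [0, 17, 4, 13, 7, 1, 6, 15, 3, 18, 5, 12, 9, 10, 8, 14, 16, 11, 2]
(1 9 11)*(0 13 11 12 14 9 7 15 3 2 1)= (0 13 11)(1 7 15 3 2)(9 12 14)= [13, 7, 1, 2, 4, 5, 6, 15, 8, 12, 10, 0, 14, 11, 9, 3]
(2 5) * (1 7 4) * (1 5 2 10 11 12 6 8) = (1 7 4 5 10 11 12 6 8) = [0, 7, 2, 3, 5, 10, 8, 4, 1, 9, 11, 12, 6]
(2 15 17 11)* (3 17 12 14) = (2 15 12 14 3 17 11) = [0, 1, 15, 17, 4, 5, 6, 7, 8, 9, 10, 2, 14, 13, 3, 12, 16, 11]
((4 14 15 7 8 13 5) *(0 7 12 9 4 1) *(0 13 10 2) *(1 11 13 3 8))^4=[8, 2, 3, 0, 9, 11, 6, 10, 7, 12, 1, 13, 15, 5, 4, 14]=(0 8 7 10 1 2 3)(4 9 12 15 14)(5 11 13)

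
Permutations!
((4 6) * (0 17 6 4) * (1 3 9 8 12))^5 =(0 6 17) =[6, 1, 2, 3, 4, 5, 17, 7, 8, 9, 10, 11, 12, 13, 14, 15, 16, 0]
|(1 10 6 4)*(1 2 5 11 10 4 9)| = |(1 4 2 5 11 10 6 9)| = 8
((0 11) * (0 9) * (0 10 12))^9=(0 12 10 9 11)=[12, 1, 2, 3, 4, 5, 6, 7, 8, 11, 9, 0, 10]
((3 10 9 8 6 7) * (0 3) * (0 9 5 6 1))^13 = [6, 5, 2, 7, 4, 8, 1, 0, 10, 3, 9] = (0 6 1 5 8 10 9 3 7)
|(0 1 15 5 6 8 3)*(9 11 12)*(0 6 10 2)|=6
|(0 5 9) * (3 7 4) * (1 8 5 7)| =8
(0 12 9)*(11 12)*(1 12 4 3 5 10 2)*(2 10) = [11, 12, 1, 5, 3, 2, 6, 7, 8, 0, 10, 4, 9] = (0 11 4 3 5 2 1 12 9)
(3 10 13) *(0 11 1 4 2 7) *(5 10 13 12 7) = (0 11 1 4 2 5 10 12 7)(3 13) = [11, 4, 5, 13, 2, 10, 6, 0, 8, 9, 12, 1, 7, 3]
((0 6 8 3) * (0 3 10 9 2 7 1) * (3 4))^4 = (0 9)(1 10)(2 6)(7 8) = [9, 10, 6, 3, 4, 5, 2, 8, 7, 0, 1]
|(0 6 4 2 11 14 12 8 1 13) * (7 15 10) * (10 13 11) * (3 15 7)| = |(0 6 4 2 10 3 15 13)(1 11 14 12 8)| = 40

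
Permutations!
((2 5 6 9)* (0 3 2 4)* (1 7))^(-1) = (0 4 9 6 5 2 3)(1 7) = [4, 7, 3, 0, 9, 2, 5, 1, 8, 6]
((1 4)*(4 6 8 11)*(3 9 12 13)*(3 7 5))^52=(1 8 4 6 11)(3 7 12)(5 13 9)=[0, 8, 2, 7, 6, 13, 11, 12, 4, 5, 10, 1, 3, 9]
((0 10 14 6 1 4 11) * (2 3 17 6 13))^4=(0 2 1 10 3 4 14 17 11 13 6)=[2, 10, 1, 4, 14, 5, 0, 7, 8, 9, 3, 13, 12, 6, 17, 15, 16, 11]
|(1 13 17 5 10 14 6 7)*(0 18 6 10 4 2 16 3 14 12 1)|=|(0 18 6 7)(1 13 17 5 4 2 16 3 14 10 12)|=44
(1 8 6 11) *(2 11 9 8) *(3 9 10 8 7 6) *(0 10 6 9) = (0 10 8 3)(1 2 11)(7 9) = [10, 2, 11, 0, 4, 5, 6, 9, 3, 7, 8, 1]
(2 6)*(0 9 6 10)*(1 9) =(0 1 9 6 2 10) =[1, 9, 10, 3, 4, 5, 2, 7, 8, 6, 0]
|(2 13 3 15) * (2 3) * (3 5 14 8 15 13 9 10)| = 20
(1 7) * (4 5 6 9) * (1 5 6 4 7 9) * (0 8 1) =[8, 9, 2, 3, 6, 4, 0, 5, 1, 7] =(0 8 1 9 7 5 4 6)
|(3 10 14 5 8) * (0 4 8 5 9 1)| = 8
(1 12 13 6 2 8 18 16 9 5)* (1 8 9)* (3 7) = [0, 12, 9, 7, 4, 8, 2, 3, 18, 5, 10, 11, 13, 6, 14, 15, 1, 17, 16] = (1 12 13 6 2 9 5 8 18 16)(3 7)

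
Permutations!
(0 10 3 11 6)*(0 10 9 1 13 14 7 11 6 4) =[9, 13, 2, 6, 0, 5, 10, 11, 8, 1, 3, 4, 12, 14, 7] =(0 9 1 13 14 7 11 4)(3 6 10)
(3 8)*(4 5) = [0, 1, 2, 8, 5, 4, 6, 7, 3] = (3 8)(4 5)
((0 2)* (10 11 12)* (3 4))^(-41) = (0 2)(3 4)(10 11 12) = [2, 1, 0, 4, 3, 5, 6, 7, 8, 9, 11, 12, 10]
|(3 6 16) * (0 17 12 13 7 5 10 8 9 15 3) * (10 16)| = |(0 17 12 13 7 5 16)(3 6 10 8 9 15)| = 42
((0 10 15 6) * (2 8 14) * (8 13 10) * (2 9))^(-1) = [6, 1, 9, 3, 4, 5, 15, 7, 0, 14, 13, 11, 12, 2, 8, 10] = (0 6 15 10 13 2 9 14 8)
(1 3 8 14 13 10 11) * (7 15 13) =(1 3 8 14 7 15 13 10 11) =[0, 3, 2, 8, 4, 5, 6, 15, 14, 9, 11, 1, 12, 10, 7, 13]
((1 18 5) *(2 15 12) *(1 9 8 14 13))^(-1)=(1 13 14 8 9 5 18)(2 12 15)=[0, 13, 12, 3, 4, 18, 6, 7, 9, 5, 10, 11, 15, 14, 8, 2, 16, 17, 1]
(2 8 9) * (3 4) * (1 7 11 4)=(1 7 11 4 3)(2 8 9)=[0, 7, 8, 1, 3, 5, 6, 11, 9, 2, 10, 4]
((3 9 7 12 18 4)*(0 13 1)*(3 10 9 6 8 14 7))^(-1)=(0 1 13)(3 9 10 4 18 12 7 14 8 6)=[1, 13, 2, 9, 18, 5, 3, 14, 6, 10, 4, 11, 7, 0, 8, 15, 16, 17, 12]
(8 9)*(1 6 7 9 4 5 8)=(1 6 7 9)(4 5 8)=[0, 6, 2, 3, 5, 8, 7, 9, 4, 1]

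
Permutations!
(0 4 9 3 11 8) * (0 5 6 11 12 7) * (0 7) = (0 4 9 3 12)(5 6 11 8) = [4, 1, 2, 12, 9, 6, 11, 7, 5, 3, 10, 8, 0]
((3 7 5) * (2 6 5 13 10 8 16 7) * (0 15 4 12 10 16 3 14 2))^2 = (0 4 10 3 15 12 8)(2 5)(6 14)(7 16 13) = [4, 1, 5, 15, 10, 2, 14, 16, 0, 9, 3, 11, 8, 7, 6, 12, 13]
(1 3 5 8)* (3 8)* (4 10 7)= (1 8)(3 5)(4 10 7)= [0, 8, 2, 5, 10, 3, 6, 4, 1, 9, 7]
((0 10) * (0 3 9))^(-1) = (0 9 3 10) = [9, 1, 2, 10, 4, 5, 6, 7, 8, 3, 0]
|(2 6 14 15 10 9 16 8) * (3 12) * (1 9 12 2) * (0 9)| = 35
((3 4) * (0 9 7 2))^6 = [7, 1, 9, 3, 4, 5, 6, 0, 8, 2] = (0 7)(2 9)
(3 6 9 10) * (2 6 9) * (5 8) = (2 6)(3 9 10)(5 8) = [0, 1, 6, 9, 4, 8, 2, 7, 5, 10, 3]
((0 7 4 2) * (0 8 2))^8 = (8)(0 4 7) = [4, 1, 2, 3, 7, 5, 6, 0, 8]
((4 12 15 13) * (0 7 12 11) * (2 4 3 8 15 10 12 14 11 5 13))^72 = (2 5 3 15 4 13 8) = [0, 1, 5, 15, 13, 3, 6, 7, 2, 9, 10, 11, 12, 8, 14, 4]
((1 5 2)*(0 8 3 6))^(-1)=[6, 2, 5, 8, 4, 1, 3, 7, 0]=(0 6 3 8)(1 2 5)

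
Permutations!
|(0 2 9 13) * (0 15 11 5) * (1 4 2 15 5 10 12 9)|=24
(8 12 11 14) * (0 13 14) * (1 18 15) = (0 13 14 8 12 11)(1 18 15) = [13, 18, 2, 3, 4, 5, 6, 7, 12, 9, 10, 0, 11, 14, 8, 1, 16, 17, 15]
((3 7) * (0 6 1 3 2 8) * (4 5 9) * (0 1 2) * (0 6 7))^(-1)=(0 3 1 8 2 6 7)(4 9 5)=[3, 8, 6, 1, 9, 4, 7, 0, 2, 5]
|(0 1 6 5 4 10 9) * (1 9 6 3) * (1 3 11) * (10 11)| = |(0 9)(1 10 6 5 4 11)| = 6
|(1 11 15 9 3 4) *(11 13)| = |(1 13 11 15 9 3 4)| = 7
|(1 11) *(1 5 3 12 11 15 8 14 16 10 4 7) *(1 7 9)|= |(1 15 8 14 16 10 4 9)(3 12 11 5)|= 8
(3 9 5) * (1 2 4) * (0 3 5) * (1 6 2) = (0 3 9)(2 4 6) = [3, 1, 4, 9, 6, 5, 2, 7, 8, 0]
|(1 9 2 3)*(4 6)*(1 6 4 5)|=6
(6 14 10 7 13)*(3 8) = (3 8)(6 14 10 7 13) = [0, 1, 2, 8, 4, 5, 14, 13, 3, 9, 7, 11, 12, 6, 10]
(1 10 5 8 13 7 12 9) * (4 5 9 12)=(1 10 9)(4 5 8 13 7)=[0, 10, 2, 3, 5, 8, 6, 4, 13, 1, 9, 11, 12, 7]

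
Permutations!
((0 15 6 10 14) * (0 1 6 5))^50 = (0 5 15)(1 10)(6 14) = [5, 10, 2, 3, 4, 15, 14, 7, 8, 9, 1, 11, 12, 13, 6, 0]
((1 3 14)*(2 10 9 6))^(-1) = (1 14 3)(2 6 9 10) = [0, 14, 6, 1, 4, 5, 9, 7, 8, 10, 2, 11, 12, 13, 3]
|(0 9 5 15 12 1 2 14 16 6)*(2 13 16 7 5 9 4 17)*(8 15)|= |(0 4 17 2 14 7 5 8 15 12 1 13 16 6)|= 14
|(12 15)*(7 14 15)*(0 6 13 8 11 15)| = 9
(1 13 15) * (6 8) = (1 13 15)(6 8) = [0, 13, 2, 3, 4, 5, 8, 7, 6, 9, 10, 11, 12, 15, 14, 1]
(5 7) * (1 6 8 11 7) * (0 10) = (0 10)(1 6 8 11 7 5) = [10, 6, 2, 3, 4, 1, 8, 5, 11, 9, 0, 7]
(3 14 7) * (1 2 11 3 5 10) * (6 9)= (1 2 11 3 14 7 5 10)(6 9)= [0, 2, 11, 14, 4, 10, 9, 5, 8, 6, 1, 3, 12, 13, 7]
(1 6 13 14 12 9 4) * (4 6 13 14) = [0, 13, 2, 3, 1, 5, 14, 7, 8, 6, 10, 11, 9, 4, 12] = (1 13 4)(6 14 12 9)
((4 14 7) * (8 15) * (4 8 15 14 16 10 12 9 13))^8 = (4 10 9)(7 14 8)(12 13 16) = [0, 1, 2, 3, 10, 5, 6, 14, 7, 4, 9, 11, 13, 16, 8, 15, 12]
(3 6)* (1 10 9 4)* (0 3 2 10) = (0 3 6 2 10 9 4 1) = [3, 0, 10, 6, 1, 5, 2, 7, 8, 4, 9]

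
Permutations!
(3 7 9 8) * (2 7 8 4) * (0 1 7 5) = (0 1 7 9 4 2 5)(3 8) = [1, 7, 5, 8, 2, 0, 6, 9, 3, 4]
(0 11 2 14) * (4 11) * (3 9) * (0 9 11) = (0 4)(2 14 9 3 11) = [4, 1, 14, 11, 0, 5, 6, 7, 8, 3, 10, 2, 12, 13, 9]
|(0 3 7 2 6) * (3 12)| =|(0 12 3 7 2 6)| =6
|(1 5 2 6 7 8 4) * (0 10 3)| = |(0 10 3)(1 5 2 6 7 8 4)| = 21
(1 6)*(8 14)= (1 6)(8 14)= [0, 6, 2, 3, 4, 5, 1, 7, 14, 9, 10, 11, 12, 13, 8]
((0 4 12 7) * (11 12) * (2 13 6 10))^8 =(13)(0 12 4 7 11) =[12, 1, 2, 3, 7, 5, 6, 11, 8, 9, 10, 0, 4, 13]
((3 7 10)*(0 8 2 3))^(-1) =[10, 1, 8, 2, 4, 5, 6, 3, 0, 9, 7] =(0 10 7 3 2 8)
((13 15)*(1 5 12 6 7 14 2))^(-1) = (1 2 14 7 6 12 5)(13 15) = [0, 2, 14, 3, 4, 1, 12, 6, 8, 9, 10, 11, 5, 15, 7, 13]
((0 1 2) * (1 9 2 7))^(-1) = (0 2 9)(1 7) = [2, 7, 9, 3, 4, 5, 6, 1, 8, 0]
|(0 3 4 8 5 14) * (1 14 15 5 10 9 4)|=4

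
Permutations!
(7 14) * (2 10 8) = (2 10 8)(7 14) = [0, 1, 10, 3, 4, 5, 6, 14, 2, 9, 8, 11, 12, 13, 7]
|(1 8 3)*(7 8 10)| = |(1 10 7 8 3)| = 5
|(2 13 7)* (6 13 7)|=|(2 7)(6 13)|=2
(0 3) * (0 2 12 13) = (0 3 2 12 13) = [3, 1, 12, 2, 4, 5, 6, 7, 8, 9, 10, 11, 13, 0]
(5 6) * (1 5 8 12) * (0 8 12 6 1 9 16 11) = (0 8 6 12 9 16 11)(1 5) = [8, 5, 2, 3, 4, 1, 12, 7, 6, 16, 10, 0, 9, 13, 14, 15, 11]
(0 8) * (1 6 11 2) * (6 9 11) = (0 8)(1 9 11 2) = [8, 9, 1, 3, 4, 5, 6, 7, 0, 11, 10, 2]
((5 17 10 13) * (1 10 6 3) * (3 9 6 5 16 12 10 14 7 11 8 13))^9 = (1 3 10 12 16 13 8 11 7 14)(5 17)(6 9) = [0, 3, 2, 10, 4, 17, 9, 14, 11, 6, 12, 7, 16, 8, 1, 15, 13, 5]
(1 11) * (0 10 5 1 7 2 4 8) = (0 10 5 1 11 7 2 4 8) = [10, 11, 4, 3, 8, 1, 6, 2, 0, 9, 5, 7]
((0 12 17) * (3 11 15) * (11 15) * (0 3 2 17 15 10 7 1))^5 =(0 3 12 10 15 7 2 1 17) =[3, 17, 1, 12, 4, 5, 6, 2, 8, 9, 15, 11, 10, 13, 14, 7, 16, 0]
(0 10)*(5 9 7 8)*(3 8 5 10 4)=(0 4 3 8 10)(5 9 7)=[4, 1, 2, 8, 3, 9, 6, 5, 10, 7, 0]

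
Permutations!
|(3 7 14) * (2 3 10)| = 5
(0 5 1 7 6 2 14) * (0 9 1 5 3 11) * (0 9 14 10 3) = [0, 7, 10, 11, 4, 5, 2, 6, 8, 1, 3, 9, 12, 13, 14] = (14)(1 7 6 2 10 3 11 9)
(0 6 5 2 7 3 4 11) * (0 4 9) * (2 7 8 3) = (0 6 5 7 2 8 3 9)(4 11) = [6, 1, 8, 9, 11, 7, 5, 2, 3, 0, 10, 4]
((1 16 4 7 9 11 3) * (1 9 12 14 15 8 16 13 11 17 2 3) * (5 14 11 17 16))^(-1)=(1 11 12 7 4 16 9 3 2 17 13)(5 8 15 14)=[0, 11, 17, 2, 16, 8, 6, 4, 15, 3, 10, 12, 7, 1, 5, 14, 9, 13]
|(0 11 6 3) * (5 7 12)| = 12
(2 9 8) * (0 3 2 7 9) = (0 3 2)(7 9 8) = [3, 1, 0, 2, 4, 5, 6, 9, 7, 8]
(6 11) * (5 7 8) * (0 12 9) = (0 12 9)(5 7 8)(6 11) = [12, 1, 2, 3, 4, 7, 11, 8, 5, 0, 10, 6, 9]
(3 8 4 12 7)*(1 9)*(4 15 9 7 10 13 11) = (1 7 3 8 15 9)(4 12 10 13 11) = [0, 7, 2, 8, 12, 5, 6, 3, 15, 1, 13, 4, 10, 11, 14, 9]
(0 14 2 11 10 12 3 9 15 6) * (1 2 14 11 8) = [11, 2, 8, 9, 4, 5, 0, 7, 1, 15, 12, 10, 3, 13, 14, 6] = (0 11 10 12 3 9 15 6)(1 2 8)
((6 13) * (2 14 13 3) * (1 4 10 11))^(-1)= (1 11 10 4)(2 3 6 13 14)= [0, 11, 3, 6, 1, 5, 13, 7, 8, 9, 4, 10, 12, 14, 2]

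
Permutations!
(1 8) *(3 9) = [0, 8, 2, 9, 4, 5, 6, 7, 1, 3] = (1 8)(3 9)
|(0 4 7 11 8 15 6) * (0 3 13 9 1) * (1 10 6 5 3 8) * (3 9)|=|(0 4 7 11 1)(3 13)(5 9 10 6 8 15)|=30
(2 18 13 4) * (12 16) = [0, 1, 18, 3, 2, 5, 6, 7, 8, 9, 10, 11, 16, 4, 14, 15, 12, 17, 13] = (2 18 13 4)(12 16)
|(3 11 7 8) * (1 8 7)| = 4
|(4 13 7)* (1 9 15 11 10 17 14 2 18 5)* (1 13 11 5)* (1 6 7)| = 45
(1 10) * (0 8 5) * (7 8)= (0 7 8 5)(1 10)= [7, 10, 2, 3, 4, 0, 6, 8, 5, 9, 1]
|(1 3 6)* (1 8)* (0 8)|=|(0 8 1 3 6)|=5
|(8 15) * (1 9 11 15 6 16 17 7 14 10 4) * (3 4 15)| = 40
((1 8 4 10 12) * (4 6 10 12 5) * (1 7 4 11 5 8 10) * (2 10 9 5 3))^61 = [0, 8, 11, 5, 12, 1, 10, 4, 2, 6, 3, 9, 7] = (1 8 2 11 9 6 10 3 5)(4 12 7)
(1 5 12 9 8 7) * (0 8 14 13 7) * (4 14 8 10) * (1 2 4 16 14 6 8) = (0 10 16 14 13 7 2 4 6 8)(1 5 12 9) = [10, 5, 4, 3, 6, 12, 8, 2, 0, 1, 16, 11, 9, 7, 13, 15, 14]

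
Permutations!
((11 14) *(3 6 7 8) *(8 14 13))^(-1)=(3 8 13 11 14 7 6)=[0, 1, 2, 8, 4, 5, 3, 6, 13, 9, 10, 14, 12, 11, 7]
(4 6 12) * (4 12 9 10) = (12)(4 6 9 10) = [0, 1, 2, 3, 6, 5, 9, 7, 8, 10, 4, 11, 12]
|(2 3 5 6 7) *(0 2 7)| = |(7)(0 2 3 5 6)| = 5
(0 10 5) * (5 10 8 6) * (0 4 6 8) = [0, 1, 2, 3, 6, 4, 5, 7, 8, 9, 10] = (10)(4 6 5)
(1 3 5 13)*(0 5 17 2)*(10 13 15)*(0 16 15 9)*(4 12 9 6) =(0 5 6 4 12 9)(1 3 17 2 16 15 10 13) =[5, 3, 16, 17, 12, 6, 4, 7, 8, 0, 13, 11, 9, 1, 14, 10, 15, 2]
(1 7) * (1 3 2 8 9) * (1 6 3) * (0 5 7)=(0 5 7 1)(2 8 9 6 3)=[5, 0, 8, 2, 4, 7, 3, 1, 9, 6]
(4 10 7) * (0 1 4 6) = (0 1 4 10 7 6) = [1, 4, 2, 3, 10, 5, 0, 6, 8, 9, 7]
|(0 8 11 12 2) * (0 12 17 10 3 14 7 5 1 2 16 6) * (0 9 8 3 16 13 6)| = 16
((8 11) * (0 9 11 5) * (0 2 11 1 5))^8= (0 9 1 5 2 11 8)= [9, 5, 11, 3, 4, 2, 6, 7, 0, 1, 10, 8]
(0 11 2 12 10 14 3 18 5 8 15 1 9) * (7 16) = [11, 9, 12, 18, 4, 8, 6, 16, 15, 0, 14, 2, 10, 13, 3, 1, 7, 17, 5] = (0 11 2 12 10 14 3 18 5 8 15 1 9)(7 16)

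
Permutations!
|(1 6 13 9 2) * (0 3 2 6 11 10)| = 6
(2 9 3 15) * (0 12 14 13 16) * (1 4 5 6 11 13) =[12, 4, 9, 15, 5, 6, 11, 7, 8, 3, 10, 13, 14, 16, 1, 2, 0] =(0 12 14 1 4 5 6 11 13 16)(2 9 3 15)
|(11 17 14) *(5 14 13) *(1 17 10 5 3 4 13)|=12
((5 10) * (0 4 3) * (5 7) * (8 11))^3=(8 11)=[0, 1, 2, 3, 4, 5, 6, 7, 11, 9, 10, 8]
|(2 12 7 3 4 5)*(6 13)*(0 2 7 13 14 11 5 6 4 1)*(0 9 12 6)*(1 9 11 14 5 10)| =30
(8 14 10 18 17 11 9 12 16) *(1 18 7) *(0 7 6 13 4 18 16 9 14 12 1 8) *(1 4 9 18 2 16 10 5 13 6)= (0 7 8 12 18 17 11 14 5 13 9 4 2 16)(1 10)= [7, 10, 16, 3, 2, 13, 6, 8, 12, 4, 1, 14, 18, 9, 5, 15, 0, 11, 17]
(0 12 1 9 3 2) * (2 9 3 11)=[12, 3, 0, 9, 4, 5, 6, 7, 8, 11, 10, 2, 1]=(0 12 1 3 9 11 2)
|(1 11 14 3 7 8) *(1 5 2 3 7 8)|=|(1 11 14 7)(2 3 8 5)|=4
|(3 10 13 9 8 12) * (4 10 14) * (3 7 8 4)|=12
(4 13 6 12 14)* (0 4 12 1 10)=(0 4 13 6 1 10)(12 14)=[4, 10, 2, 3, 13, 5, 1, 7, 8, 9, 0, 11, 14, 6, 12]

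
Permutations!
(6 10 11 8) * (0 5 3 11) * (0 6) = (0 5 3 11 8)(6 10) = [5, 1, 2, 11, 4, 3, 10, 7, 0, 9, 6, 8]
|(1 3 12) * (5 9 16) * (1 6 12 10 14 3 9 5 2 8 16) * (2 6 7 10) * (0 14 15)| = |(0 14 3 2 8 16 6 12 7 10 15)(1 9)| = 22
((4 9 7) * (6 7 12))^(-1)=(4 7 6 12 9)=[0, 1, 2, 3, 7, 5, 12, 6, 8, 4, 10, 11, 9]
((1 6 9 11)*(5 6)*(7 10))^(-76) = (1 11 9 6 5) = [0, 11, 2, 3, 4, 1, 5, 7, 8, 6, 10, 9]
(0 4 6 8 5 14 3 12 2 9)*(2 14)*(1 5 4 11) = [11, 5, 9, 12, 6, 2, 8, 7, 4, 0, 10, 1, 14, 13, 3] = (0 11 1 5 2 9)(3 12 14)(4 6 8)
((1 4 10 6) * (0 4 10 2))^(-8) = [4, 10, 0, 3, 2, 5, 1, 7, 8, 9, 6] = (0 4 2)(1 10 6)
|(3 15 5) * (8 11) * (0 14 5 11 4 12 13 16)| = |(0 14 5 3 15 11 8 4 12 13 16)| = 11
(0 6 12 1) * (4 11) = [6, 0, 2, 3, 11, 5, 12, 7, 8, 9, 10, 4, 1] = (0 6 12 1)(4 11)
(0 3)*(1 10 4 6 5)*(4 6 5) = (0 3)(1 10 6 4 5) = [3, 10, 2, 0, 5, 1, 4, 7, 8, 9, 6]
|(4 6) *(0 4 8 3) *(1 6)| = |(0 4 1 6 8 3)| = 6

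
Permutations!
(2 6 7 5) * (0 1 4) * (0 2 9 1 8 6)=(0 8 6 7 5 9 1 4 2)=[8, 4, 0, 3, 2, 9, 7, 5, 6, 1]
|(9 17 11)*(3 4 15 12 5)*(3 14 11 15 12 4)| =|(4 12 5 14 11 9 17 15)| =8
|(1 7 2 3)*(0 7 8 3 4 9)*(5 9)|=|(0 7 2 4 5 9)(1 8 3)|=6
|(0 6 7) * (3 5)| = |(0 6 7)(3 5)| = 6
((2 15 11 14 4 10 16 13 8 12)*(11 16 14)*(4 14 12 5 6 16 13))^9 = [0, 1, 12, 3, 16, 8, 5, 7, 13, 9, 4, 11, 10, 15, 14, 2, 6] = (2 12 10 4 16 6 5 8 13 15)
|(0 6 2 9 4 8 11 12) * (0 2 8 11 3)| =20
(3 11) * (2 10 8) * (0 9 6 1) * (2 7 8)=[9, 0, 10, 11, 4, 5, 1, 8, 7, 6, 2, 3]=(0 9 6 1)(2 10)(3 11)(7 8)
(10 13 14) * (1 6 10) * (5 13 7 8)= (1 6 10 7 8 5 13 14)= [0, 6, 2, 3, 4, 13, 10, 8, 5, 9, 7, 11, 12, 14, 1]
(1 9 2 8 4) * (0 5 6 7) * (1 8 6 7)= (0 5 7)(1 9 2 6)(4 8)= [5, 9, 6, 3, 8, 7, 1, 0, 4, 2]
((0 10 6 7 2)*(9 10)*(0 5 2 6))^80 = [10, 1, 2, 3, 4, 5, 6, 7, 8, 0, 9] = (0 10 9)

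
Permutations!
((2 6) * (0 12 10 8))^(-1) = (0 8 10 12)(2 6) = [8, 1, 6, 3, 4, 5, 2, 7, 10, 9, 12, 11, 0]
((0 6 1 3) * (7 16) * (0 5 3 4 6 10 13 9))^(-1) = (0 9 13 10)(1 6 4)(3 5)(7 16) = [9, 6, 2, 5, 1, 3, 4, 16, 8, 13, 0, 11, 12, 10, 14, 15, 7]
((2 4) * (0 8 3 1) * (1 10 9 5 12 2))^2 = (0 3 9 12 4)(1 8 10 5 2) = [3, 8, 1, 9, 0, 2, 6, 7, 10, 12, 5, 11, 4]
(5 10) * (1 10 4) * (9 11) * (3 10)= (1 3 10 5 4)(9 11)= [0, 3, 2, 10, 1, 4, 6, 7, 8, 11, 5, 9]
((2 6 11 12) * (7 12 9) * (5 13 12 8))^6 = (2 5 9)(6 13 7)(8 11 12) = [0, 1, 5, 3, 4, 9, 13, 6, 11, 2, 10, 12, 8, 7]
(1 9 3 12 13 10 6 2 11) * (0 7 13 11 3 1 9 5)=(0 7 13 10 6 2 3 12 11 9 1 5)=[7, 5, 3, 12, 4, 0, 2, 13, 8, 1, 6, 9, 11, 10]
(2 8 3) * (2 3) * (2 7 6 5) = (2 8 7 6 5) = [0, 1, 8, 3, 4, 2, 5, 6, 7]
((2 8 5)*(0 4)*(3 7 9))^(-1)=(0 4)(2 5 8)(3 9 7)=[4, 1, 5, 9, 0, 8, 6, 3, 2, 7]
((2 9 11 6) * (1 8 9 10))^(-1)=[0, 10, 6, 3, 4, 5, 11, 7, 1, 8, 2, 9]=(1 10 2 6 11 9 8)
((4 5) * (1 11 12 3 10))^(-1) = (1 10 3 12 11)(4 5) = [0, 10, 2, 12, 5, 4, 6, 7, 8, 9, 3, 1, 11]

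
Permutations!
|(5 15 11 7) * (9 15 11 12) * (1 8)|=6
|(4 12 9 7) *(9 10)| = |(4 12 10 9 7)| = 5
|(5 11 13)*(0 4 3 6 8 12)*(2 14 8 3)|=6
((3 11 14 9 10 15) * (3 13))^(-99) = [0, 1, 2, 13, 4, 5, 6, 7, 8, 14, 9, 3, 12, 15, 11, 10] = (3 13 15 10 9 14 11)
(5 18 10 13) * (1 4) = (1 4)(5 18 10 13) = [0, 4, 2, 3, 1, 18, 6, 7, 8, 9, 13, 11, 12, 5, 14, 15, 16, 17, 10]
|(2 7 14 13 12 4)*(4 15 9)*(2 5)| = |(2 7 14 13 12 15 9 4 5)| = 9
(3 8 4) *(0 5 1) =(0 5 1)(3 8 4) =[5, 0, 2, 8, 3, 1, 6, 7, 4]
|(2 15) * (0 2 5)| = |(0 2 15 5)| = 4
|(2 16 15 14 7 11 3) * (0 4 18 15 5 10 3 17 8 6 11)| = |(0 4 18 15 14 7)(2 16 5 10 3)(6 11 17 8)| = 60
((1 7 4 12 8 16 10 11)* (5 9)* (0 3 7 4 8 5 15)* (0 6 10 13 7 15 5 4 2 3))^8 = (16)(1 2 3 15 6 10 11) = [0, 2, 3, 15, 4, 5, 10, 7, 8, 9, 11, 1, 12, 13, 14, 6, 16]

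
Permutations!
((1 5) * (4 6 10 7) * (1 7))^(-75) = (1 4)(5 6)(7 10) = [0, 4, 2, 3, 1, 6, 5, 10, 8, 9, 7]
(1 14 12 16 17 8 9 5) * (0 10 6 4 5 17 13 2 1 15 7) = (0 10 6 4 5 15 7)(1 14 12 16 13 2)(8 9 17) = [10, 14, 1, 3, 5, 15, 4, 0, 9, 17, 6, 11, 16, 2, 12, 7, 13, 8]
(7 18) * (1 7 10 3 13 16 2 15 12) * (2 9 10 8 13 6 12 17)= (1 7 18 8 13 16 9 10 3 6 12)(2 15 17)= [0, 7, 15, 6, 4, 5, 12, 18, 13, 10, 3, 11, 1, 16, 14, 17, 9, 2, 8]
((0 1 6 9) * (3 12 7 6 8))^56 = [0, 1, 2, 3, 4, 5, 6, 7, 8, 9, 10, 11, 12] = (12)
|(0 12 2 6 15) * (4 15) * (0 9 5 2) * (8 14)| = |(0 12)(2 6 4 15 9 5)(8 14)| = 6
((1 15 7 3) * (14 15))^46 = [0, 14, 2, 1, 4, 5, 6, 3, 8, 9, 10, 11, 12, 13, 15, 7] = (1 14 15 7 3)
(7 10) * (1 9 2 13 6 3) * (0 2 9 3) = (0 2 13 6)(1 3)(7 10) = [2, 3, 13, 1, 4, 5, 0, 10, 8, 9, 7, 11, 12, 6]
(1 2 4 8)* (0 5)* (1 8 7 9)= [5, 2, 4, 3, 7, 0, 6, 9, 8, 1]= (0 5)(1 2 4 7 9)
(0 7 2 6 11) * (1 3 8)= [7, 3, 6, 8, 4, 5, 11, 2, 1, 9, 10, 0]= (0 7 2 6 11)(1 3 8)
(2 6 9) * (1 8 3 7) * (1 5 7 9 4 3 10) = [0, 8, 6, 9, 3, 7, 4, 5, 10, 2, 1] = (1 8 10)(2 6 4 3 9)(5 7)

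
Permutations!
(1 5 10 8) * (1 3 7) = (1 5 10 8 3 7) = [0, 5, 2, 7, 4, 10, 6, 1, 3, 9, 8]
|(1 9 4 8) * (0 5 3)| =12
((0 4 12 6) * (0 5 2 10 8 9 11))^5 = (0 2)(4 10)(5 11)(6 9)(8 12) = [2, 1, 0, 3, 10, 11, 9, 7, 12, 6, 4, 5, 8]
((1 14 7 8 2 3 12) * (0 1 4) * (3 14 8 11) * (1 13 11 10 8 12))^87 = [3, 0, 7, 4, 11, 5, 6, 8, 14, 9, 2, 12, 13, 1, 10] = (0 3 4 11 12 13 1)(2 7 8 14 10)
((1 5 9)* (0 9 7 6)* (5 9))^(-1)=(0 6 7 5)(1 9)=[6, 9, 2, 3, 4, 0, 7, 5, 8, 1]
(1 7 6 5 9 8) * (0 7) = (0 7 6 5 9 8 1) = [7, 0, 2, 3, 4, 9, 5, 6, 1, 8]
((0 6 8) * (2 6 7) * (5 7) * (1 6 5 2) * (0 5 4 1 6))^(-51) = (0 2 4 1)(5 7 6 8) = [2, 0, 4, 3, 1, 7, 8, 6, 5]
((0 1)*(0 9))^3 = (9) = [0, 1, 2, 3, 4, 5, 6, 7, 8, 9]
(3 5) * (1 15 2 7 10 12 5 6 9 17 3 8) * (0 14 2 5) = (0 14 2 7 10 12)(1 15 5 8)(3 6 9 17) = [14, 15, 7, 6, 4, 8, 9, 10, 1, 17, 12, 11, 0, 13, 2, 5, 16, 3]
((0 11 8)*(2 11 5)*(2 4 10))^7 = (11) = [0, 1, 2, 3, 4, 5, 6, 7, 8, 9, 10, 11]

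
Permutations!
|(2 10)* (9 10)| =|(2 9 10)| =3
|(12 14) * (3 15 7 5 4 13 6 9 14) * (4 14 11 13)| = 12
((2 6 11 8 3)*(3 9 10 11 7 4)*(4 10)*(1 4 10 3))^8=(11)=[0, 1, 2, 3, 4, 5, 6, 7, 8, 9, 10, 11]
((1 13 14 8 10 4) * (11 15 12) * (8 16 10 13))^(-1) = (1 4 10 16 14 13 8)(11 12 15) = [0, 4, 2, 3, 10, 5, 6, 7, 1, 9, 16, 12, 15, 8, 13, 11, 14]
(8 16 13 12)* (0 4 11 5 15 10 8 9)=(0 4 11 5 15 10 8 16 13 12 9)=[4, 1, 2, 3, 11, 15, 6, 7, 16, 0, 8, 5, 9, 12, 14, 10, 13]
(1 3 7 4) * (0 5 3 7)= (0 5 3)(1 7 4)= [5, 7, 2, 0, 1, 3, 6, 4]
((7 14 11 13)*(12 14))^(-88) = (7 14 13 12 11) = [0, 1, 2, 3, 4, 5, 6, 14, 8, 9, 10, 7, 11, 12, 13]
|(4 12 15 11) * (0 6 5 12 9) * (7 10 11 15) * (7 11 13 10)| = |(15)(0 6 5 12 11 4 9)(10 13)| = 14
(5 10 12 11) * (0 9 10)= [9, 1, 2, 3, 4, 0, 6, 7, 8, 10, 12, 5, 11]= (0 9 10 12 11 5)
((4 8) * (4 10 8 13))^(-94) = (13) = [0, 1, 2, 3, 4, 5, 6, 7, 8, 9, 10, 11, 12, 13]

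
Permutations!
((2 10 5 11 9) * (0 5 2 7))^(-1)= (0 7 9 11 5)(2 10)= [7, 1, 10, 3, 4, 0, 6, 9, 8, 11, 2, 5]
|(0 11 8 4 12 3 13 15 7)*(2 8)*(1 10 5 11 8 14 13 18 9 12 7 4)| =12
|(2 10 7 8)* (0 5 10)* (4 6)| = 6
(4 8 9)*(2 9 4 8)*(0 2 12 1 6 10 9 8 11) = (0 2 8 4 12 1 6 10 9 11) = [2, 6, 8, 3, 12, 5, 10, 7, 4, 11, 9, 0, 1]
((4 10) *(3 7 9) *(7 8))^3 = (3 9 7 8)(4 10) = [0, 1, 2, 9, 10, 5, 6, 8, 3, 7, 4]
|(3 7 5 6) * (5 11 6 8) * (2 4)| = |(2 4)(3 7 11 6)(5 8)| = 4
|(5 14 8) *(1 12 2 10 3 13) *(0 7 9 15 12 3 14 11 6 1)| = |(0 7 9 15 12 2 10 14 8 5 11 6 1 3 13)| = 15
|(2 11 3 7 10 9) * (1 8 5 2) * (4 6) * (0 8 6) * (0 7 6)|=12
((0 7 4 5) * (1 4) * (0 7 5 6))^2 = (0 7 4)(1 6 5) = [7, 6, 2, 3, 0, 1, 5, 4]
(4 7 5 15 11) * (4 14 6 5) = (4 7)(5 15 11 14 6) = [0, 1, 2, 3, 7, 15, 5, 4, 8, 9, 10, 14, 12, 13, 6, 11]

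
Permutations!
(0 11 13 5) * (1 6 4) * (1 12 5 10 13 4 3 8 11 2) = (0 2 1 6 3 8 11 4 12 5)(10 13) = [2, 6, 1, 8, 12, 0, 3, 7, 11, 9, 13, 4, 5, 10]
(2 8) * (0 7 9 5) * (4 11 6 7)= (0 4 11 6 7 9 5)(2 8)= [4, 1, 8, 3, 11, 0, 7, 9, 2, 5, 10, 6]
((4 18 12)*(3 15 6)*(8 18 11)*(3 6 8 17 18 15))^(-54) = (4 11 17 18 12) = [0, 1, 2, 3, 11, 5, 6, 7, 8, 9, 10, 17, 4, 13, 14, 15, 16, 18, 12]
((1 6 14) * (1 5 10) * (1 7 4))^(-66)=(1 10 6 7 14 4 5)=[0, 10, 2, 3, 5, 1, 7, 14, 8, 9, 6, 11, 12, 13, 4]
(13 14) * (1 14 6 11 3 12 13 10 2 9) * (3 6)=[0, 14, 9, 12, 4, 5, 11, 7, 8, 1, 2, 6, 13, 3, 10]=(1 14 10 2 9)(3 12 13)(6 11)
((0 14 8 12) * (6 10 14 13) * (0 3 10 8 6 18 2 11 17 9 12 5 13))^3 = (2 9 10 8 18 17 3 6 13 11 12 14 5) = [0, 1, 9, 6, 4, 2, 13, 7, 18, 10, 8, 12, 14, 11, 5, 15, 16, 3, 17]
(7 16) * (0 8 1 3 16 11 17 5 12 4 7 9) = (0 8 1 3 16 9)(4 7 11 17 5 12) = [8, 3, 2, 16, 7, 12, 6, 11, 1, 0, 10, 17, 4, 13, 14, 15, 9, 5]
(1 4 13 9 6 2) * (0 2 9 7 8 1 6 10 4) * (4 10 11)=[2, 0, 6, 3, 13, 5, 9, 8, 1, 11, 10, 4, 12, 7]=(0 2 6 9 11 4 13 7 8 1)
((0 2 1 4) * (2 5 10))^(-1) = (0 4 1 2 10 5) = [4, 2, 10, 3, 1, 0, 6, 7, 8, 9, 5]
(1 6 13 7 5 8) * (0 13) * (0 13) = [0, 6, 2, 3, 4, 8, 13, 5, 1, 9, 10, 11, 12, 7] = (1 6 13 7 5 8)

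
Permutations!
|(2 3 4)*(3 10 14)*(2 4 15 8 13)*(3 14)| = |(2 10 3 15 8 13)| = 6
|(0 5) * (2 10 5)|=4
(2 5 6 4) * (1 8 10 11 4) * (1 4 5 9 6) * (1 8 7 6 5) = [0, 7, 9, 3, 2, 8, 4, 6, 10, 5, 11, 1] = (1 7 6 4 2 9 5 8 10 11)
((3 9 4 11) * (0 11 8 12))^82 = [8, 1, 2, 0, 3, 5, 6, 7, 9, 11, 10, 12, 4] = (0 8 9 11 12 4 3)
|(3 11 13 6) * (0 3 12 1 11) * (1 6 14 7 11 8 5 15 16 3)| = 28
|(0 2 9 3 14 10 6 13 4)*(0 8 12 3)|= |(0 2 9)(3 14 10 6 13 4 8 12)|= 24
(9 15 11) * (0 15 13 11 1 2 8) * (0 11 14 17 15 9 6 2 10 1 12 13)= (0 9)(1 10)(2 8 11 6)(12 13 14 17 15)= [9, 10, 8, 3, 4, 5, 2, 7, 11, 0, 1, 6, 13, 14, 17, 12, 16, 15]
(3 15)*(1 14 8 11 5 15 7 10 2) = [0, 14, 1, 7, 4, 15, 6, 10, 11, 9, 2, 5, 12, 13, 8, 3] = (1 14 8 11 5 15 3 7 10 2)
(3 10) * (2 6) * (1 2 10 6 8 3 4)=(1 2 8 3 6 10 4)=[0, 2, 8, 6, 1, 5, 10, 7, 3, 9, 4]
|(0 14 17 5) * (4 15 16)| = 12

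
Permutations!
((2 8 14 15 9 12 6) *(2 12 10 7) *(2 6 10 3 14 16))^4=(2 8 16)=[0, 1, 8, 3, 4, 5, 6, 7, 16, 9, 10, 11, 12, 13, 14, 15, 2]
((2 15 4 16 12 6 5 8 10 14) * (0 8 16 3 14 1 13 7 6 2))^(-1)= (0 14 3 4 15 2 12 16 5 6 7 13 1 10 8)= [14, 10, 12, 4, 15, 6, 7, 13, 0, 9, 8, 11, 16, 1, 3, 2, 5]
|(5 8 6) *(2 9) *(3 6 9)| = |(2 3 6 5 8 9)| = 6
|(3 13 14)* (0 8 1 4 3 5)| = |(0 8 1 4 3 13 14 5)| = 8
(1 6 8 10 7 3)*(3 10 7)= (1 6 8 7 10 3)= [0, 6, 2, 1, 4, 5, 8, 10, 7, 9, 3]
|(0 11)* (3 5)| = |(0 11)(3 5)| = 2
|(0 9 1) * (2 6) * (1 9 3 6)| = 5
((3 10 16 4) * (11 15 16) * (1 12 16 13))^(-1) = (1 13 15 11 10 3 4 16 12) = [0, 13, 2, 4, 16, 5, 6, 7, 8, 9, 3, 10, 1, 15, 14, 11, 12]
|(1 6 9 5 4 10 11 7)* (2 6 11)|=|(1 11 7)(2 6 9 5 4 10)|=6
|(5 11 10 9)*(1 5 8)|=6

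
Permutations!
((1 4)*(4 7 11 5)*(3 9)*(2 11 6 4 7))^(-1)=[0, 4, 1, 9, 6, 11, 7, 5, 8, 3, 10, 2]=(1 4 6 7 5 11 2)(3 9)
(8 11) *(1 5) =(1 5)(8 11) =[0, 5, 2, 3, 4, 1, 6, 7, 11, 9, 10, 8]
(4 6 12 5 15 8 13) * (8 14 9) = (4 6 12 5 15 14 9 8 13) = [0, 1, 2, 3, 6, 15, 12, 7, 13, 8, 10, 11, 5, 4, 9, 14]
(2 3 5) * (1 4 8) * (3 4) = [0, 3, 4, 5, 8, 2, 6, 7, 1] = (1 3 5 2 4 8)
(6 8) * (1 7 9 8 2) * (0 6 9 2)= (0 6)(1 7 2)(8 9)= [6, 7, 1, 3, 4, 5, 0, 2, 9, 8]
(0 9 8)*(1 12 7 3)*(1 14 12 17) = (0 9 8)(1 17)(3 14 12 7) = [9, 17, 2, 14, 4, 5, 6, 3, 0, 8, 10, 11, 7, 13, 12, 15, 16, 1]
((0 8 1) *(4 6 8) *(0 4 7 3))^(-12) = (8) = [0, 1, 2, 3, 4, 5, 6, 7, 8]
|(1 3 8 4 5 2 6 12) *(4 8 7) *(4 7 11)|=|(1 3 11 4 5 2 6 12)|=8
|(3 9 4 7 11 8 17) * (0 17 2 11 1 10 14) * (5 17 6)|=33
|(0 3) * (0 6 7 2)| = 5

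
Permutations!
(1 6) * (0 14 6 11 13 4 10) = (0 14 6 1 11 13 4 10) = [14, 11, 2, 3, 10, 5, 1, 7, 8, 9, 0, 13, 12, 4, 6]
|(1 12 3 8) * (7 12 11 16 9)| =|(1 11 16 9 7 12 3 8)| =8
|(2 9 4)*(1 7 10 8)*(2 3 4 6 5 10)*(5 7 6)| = 8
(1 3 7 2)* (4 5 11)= (1 3 7 2)(4 5 11)= [0, 3, 1, 7, 5, 11, 6, 2, 8, 9, 10, 4]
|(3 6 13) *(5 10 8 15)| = |(3 6 13)(5 10 8 15)| = 12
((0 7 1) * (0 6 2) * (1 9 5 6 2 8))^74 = (0 9 6 1)(2 7 5 8) = [9, 0, 7, 3, 4, 8, 1, 5, 2, 6]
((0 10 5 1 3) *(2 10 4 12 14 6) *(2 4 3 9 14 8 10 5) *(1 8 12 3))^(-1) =(0 3 4 6 14 9 1)(2 10 8 5) =[3, 0, 10, 4, 6, 2, 14, 7, 5, 1, 8, 11, 12, 13, 9]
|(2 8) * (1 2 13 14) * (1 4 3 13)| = |(1 2 8)(3 13 14 4)| = 12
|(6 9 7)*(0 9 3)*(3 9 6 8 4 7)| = 12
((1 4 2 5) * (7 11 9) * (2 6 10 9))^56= [0, 6, 1, 3, 10, 4, 9, 2, 8, 11, 7, 5]= (1 6 9 11 5 4 10 7 2)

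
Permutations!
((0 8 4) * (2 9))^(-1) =(0 4 8)(2 9) =[4, 1, 9, 3, 8, 5, 6, 7, 0, 2]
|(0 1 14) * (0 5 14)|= 2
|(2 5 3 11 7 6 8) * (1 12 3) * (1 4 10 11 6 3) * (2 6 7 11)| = |(1 12)(2 5 4 10)(3 7)(6 8)| = 4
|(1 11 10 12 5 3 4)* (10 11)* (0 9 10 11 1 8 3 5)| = 12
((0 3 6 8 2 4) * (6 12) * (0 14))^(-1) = (0 14 4 2 8 6 12 3) = [14, 1, 8, 0, 2, 5, 12, 7, 6, 9, 10, 11, 3, 13, 4]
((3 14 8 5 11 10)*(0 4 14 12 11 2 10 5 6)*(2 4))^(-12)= (0 6 8 14 4 5 11 12 3 10 2)= [6, 1, 0, 10, 5, 11, 8, 7, 14, 9, 2, 12, 3, 13, 4]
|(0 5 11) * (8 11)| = 4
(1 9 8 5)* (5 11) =[0, 9, 2, 3, 4, 1, 6, 7, 11, 8, 10, 5] =(1 9 8 11 5)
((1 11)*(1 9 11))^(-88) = [0, 1, 2, 3, 4, 5, 6, 7, 8, 9, 10, 11] = (11)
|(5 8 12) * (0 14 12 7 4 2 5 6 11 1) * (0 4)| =|(0 14 12 6 11 1 4 2 5 8 7)| =11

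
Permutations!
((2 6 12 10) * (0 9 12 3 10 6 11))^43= [6, 1, 9, 11, 4, 5, 2, 7, 8, 3, 0, 12, 10]= (0 6 2 9 3 11 12 10)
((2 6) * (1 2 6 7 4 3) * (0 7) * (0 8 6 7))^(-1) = [0, 3, 1, 4, 7, 5, 8, 6, 2] = (1 3 4 7 6 8 2)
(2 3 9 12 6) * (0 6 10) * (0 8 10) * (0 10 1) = (0 6 2 3 9 12 10 8 1) = [6, 0, 3, 9, 4, 5, 2, 7, 1, 12, 8, 11, 10]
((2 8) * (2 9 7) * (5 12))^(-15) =[0, 1, 8, 3, 4, 12, 6, 2, 9, 7, 10, 11, 5] =(2 8 9 7)(5 12)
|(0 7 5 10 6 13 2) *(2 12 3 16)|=|(0 7 5 10 6 13 12 3 16 2)|=10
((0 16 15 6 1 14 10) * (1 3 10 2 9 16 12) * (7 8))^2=(0 1 2 16 6 10 12 14 9 15 3)=[1, 2, 16, 0, 4, 5, 10, 7, 8, 15, 12, 11, 14, 13, 9, 3, 6]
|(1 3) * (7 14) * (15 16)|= 2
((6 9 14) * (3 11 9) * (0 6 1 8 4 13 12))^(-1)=(0 12 13 4 8 1 14 9 11 3 6)=[12, 14, 2, 6, 8, 5, 0, 7, 1, 11, 10, 3, 13, 4, 9]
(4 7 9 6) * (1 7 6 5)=(1 7 9 5)(4 6)=[0, 7, 2, 3, 6, 1, 4, 9, 8, 5]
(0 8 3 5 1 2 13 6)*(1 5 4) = (0 8 3 4 1 2 13 6) = [8, 2, 13, 4, 1, 5, 0, 7, 3, 9, 10, 11, 12, 6]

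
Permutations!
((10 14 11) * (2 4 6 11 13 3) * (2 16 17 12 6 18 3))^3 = (2 3 12 10)(4 16 6 14)(11 13 18 17) = [0, 1, 3, 12, 16, 5, 14, 7, 8, 9, 2, 13, 10, 18, 4, 15, 6, 11, 17]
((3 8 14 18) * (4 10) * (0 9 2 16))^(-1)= (0 16 2 9)(3 18 14 8)(4 10)= [16, 1, 9, 18, 10, 5, 6, 7, 3, 0, 4, 11, 12, 13, 8, 15, 2, 17, 14]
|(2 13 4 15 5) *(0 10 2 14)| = |(0 10 2 13 4 15 5 14)| = 8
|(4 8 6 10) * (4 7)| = 5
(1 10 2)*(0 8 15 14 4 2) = (0 8 15 14 4 2 1 10) = [8, 10, 1, 3, 2, 5, 6, 7, 15, 9, 0, 11, 12, 13, 4, 14]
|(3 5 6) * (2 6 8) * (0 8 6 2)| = |(0 8)(3 5 6)| = 6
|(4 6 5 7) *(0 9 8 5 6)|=6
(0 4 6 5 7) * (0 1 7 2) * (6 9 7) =(0 4 9 7 1 6 5 2) =[4, 6, 0, 3, 9, 2, 5, 1, 8, 7]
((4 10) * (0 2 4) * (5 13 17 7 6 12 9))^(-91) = [2, 1, 4, 3, 10, 5, 6, 7, 8, 9, 0, 11, 12, 13, 14, 15, 16, 17] = (17)(0 2 4 10)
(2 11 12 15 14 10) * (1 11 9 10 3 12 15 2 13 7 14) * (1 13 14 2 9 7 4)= (1 11 15 13 4)(2 7)(3 12 9 10 14)= [0, 11, 7, 12, 1, 5, 6, 2, 8, 10, 14, 15, 9, 4, 3, 13]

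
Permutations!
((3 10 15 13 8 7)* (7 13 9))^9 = (3 7 9 15 10)(8 13) = [0, 1, 2, 7, 4, 5, 6, 9, 13, 15, 3, 11, 12, 8, 14, 10]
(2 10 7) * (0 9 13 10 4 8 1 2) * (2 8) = (0 9 13 10 7)(1 8)(2 4) = [9, 8, 4, 3, 2, 5, 6, 0, 1, 13, 7, 11, 12, 10]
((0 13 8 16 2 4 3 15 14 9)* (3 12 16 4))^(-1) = (0 9 14 15 3 2 16 12 4 8 13) = [9, 1, 16, 2, 8, 5, 6, 7, 13, 14, 10, 11, 4, 0, 15, 3, 12]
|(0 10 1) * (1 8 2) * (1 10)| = |(0 1)(2 10 8)| = 6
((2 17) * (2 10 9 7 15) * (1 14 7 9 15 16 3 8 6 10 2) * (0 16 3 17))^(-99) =[16, 6, 0, 1, 4, 5, 7, 15, 14, 9, 3, 11, 12, 13, 10, 8, 17, 2] =(0 16 17 2)(1 6 7 15 8 14 10 3)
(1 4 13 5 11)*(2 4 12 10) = (1 12 10 2 4 13 5 11) = [0, 12, 4, 3, 13, 11, 6, 7, 8, 9, 2, 1, 10, 5]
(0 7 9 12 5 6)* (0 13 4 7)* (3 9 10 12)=[0, 1, 2, 9, 7, 6, 13, 10, 8, 3, 12, 11, 5, 4]=(3 9)(4 7 10 12 5 6 13)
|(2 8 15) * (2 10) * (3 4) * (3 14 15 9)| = |(2 8 9 3 4 14 15 10)| = 8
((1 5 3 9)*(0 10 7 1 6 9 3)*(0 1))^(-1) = (0 7 10)(1 5)(6 9) = [7, 5, 2, 3, 4, 1, 9, 10, 8, 6, 0]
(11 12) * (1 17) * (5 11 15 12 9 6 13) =(1 17)(5 11 9 6 13)(12 15) =[0, 17, 2, 3, 4, 11, 13, 7, 8, 6, 10, 9, 15, 5, 14, 12, 16, 1]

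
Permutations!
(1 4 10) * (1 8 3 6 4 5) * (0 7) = (0 7)(1 5)(3 6 4 10 8) = [7, 5, 2, 6, 10, 1, 4, 0, 3, 9, 8]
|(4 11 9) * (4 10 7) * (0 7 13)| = 7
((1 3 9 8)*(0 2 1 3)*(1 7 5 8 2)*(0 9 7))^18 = [9, 2, 1, 5, 4, 3, 6, 8, 7, 0] = (0 9)(1 2)(3 5)(7 8)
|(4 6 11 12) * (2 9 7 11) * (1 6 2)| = |(1 6)(2 9 7 11 12 4)| = 6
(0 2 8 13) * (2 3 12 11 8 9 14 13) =(0 3 12 11 8 2 9 14 13) =[3, 1, 9, 12, 4, 5, 6, 7, 2, 14, 10, 8, 11, 0, 13]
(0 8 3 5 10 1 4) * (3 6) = [8, 4, 2, 5, 0, 10, 3, 7, 6, 9, 1] = (0 8 6 3 5 10 1 4)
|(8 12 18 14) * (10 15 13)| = |(8 12 18 14)(10 15 13)| = 12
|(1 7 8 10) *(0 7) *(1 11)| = 6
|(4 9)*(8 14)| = 2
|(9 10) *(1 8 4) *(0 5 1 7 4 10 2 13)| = 8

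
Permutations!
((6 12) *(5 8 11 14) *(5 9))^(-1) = (5 9 14 11 8)(6 12) = [0, 1, 2, 3, 4, 9, 12, 7, 5, 14, 10, 8, 6, 13, 11]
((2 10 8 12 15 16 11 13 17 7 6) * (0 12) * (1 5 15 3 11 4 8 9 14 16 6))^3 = (0 11 7 15 10 16)(1 6 9 4 12 13)(2 14 8 3 17 5) = [11, 6, 14, 17, 12, 2, 9, 15, 3, 4, 16, 7, 13, 1, 8, 10, 0, 5]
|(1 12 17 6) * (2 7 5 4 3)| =20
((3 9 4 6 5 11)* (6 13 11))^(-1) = [0, 1, 2, 11, 9, 6, 5, 7, 8, 3, 10, 13, 12, 4] = (3 11 13 4 9)(5 6)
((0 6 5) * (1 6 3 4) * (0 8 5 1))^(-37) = (0 4 3)(1 6)(5 8) = [4, 6, 2, 0, 3, 8, 1, 7, 5]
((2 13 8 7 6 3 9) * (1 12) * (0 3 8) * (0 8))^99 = (0 2 7 3 13 6 9 8)(1 12) = [2, 12, 7, 13, 4, 5, 9, 3, 0, 8, 10, 11, 1, 6]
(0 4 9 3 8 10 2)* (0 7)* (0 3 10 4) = (2 7 3 8 4 9 10) = [0, 1, 7, 8, 9, 5, 6, 3, 4, 10, 2]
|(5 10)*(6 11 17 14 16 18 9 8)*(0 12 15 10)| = 40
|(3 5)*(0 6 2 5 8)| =|(0 6 2 5 3 8)| =6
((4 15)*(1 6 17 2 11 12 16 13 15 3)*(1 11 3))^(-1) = (1 4 15 13 16 12 11 3 2 17 6) = [0, 4, 17, 2, 15, 5, 1, 7, 8, 9, 10, 3, 11, 16, 14, 13, 12, 6]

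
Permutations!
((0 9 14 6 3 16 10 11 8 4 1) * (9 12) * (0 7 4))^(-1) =(0 8 11 10 16 3 6 14 9 12)(1 4 7) =[8, 4, 2, 6, 7, 5, 14, 1, 11, 12, 16, 10, 0, 13, 9, 15, 3]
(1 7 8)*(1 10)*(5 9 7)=(1 5 9 7 8 10)=[0, 5, 2, 3, 4, 9, 6, 8, 10, 7, 1]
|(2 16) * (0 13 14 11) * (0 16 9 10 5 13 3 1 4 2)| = |(0 3 1 4 2 9 10 5 13 14 11 16)| = 12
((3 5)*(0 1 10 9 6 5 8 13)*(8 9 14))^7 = (0 1 10 14 8 13)(3 5 6 9) = [1, 10, 2, 5, 4, 6, 9, 7, 13, 3, 14, 11, 12, 0, 8]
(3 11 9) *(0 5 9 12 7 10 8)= (0 5 9 3 11 12 7 10 8)= [5, 1, 2, 11, 4, 9, 6, 10, 0, 3, 8, 12, 7]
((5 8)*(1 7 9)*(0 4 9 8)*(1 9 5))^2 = (9)(0 5 4)(1 8 7) = [5, 8, 2, 3, 0, 4, 6, 1, 7, 9]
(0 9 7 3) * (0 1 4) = (0 9 7 3 1 4) = [9, 4, 2, 1, 0, 5, 6, 3, 8, 7]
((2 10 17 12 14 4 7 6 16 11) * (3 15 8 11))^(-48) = (2 14 16 11 12 6 8 17 7 15 10 4 3) = [0, 1, 14, 2, 3, 5, 8, 15, 17, 9, 4, 12, 6, 13, 16, 10, 11, 7]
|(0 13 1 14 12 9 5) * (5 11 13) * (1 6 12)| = |(0 5)(1 14)(6 12 9 11 13)| = 10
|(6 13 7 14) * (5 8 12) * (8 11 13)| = |(5 11 13 7 14 6 8 12)| = 8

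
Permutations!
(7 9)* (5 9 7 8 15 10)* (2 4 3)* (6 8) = (2 4 3)(5 9 6 8 15 10) = [0, 1, 4, 2, 3, 9, 8, 7, 15, 6, 5, 11, 12, 13, 14, 10]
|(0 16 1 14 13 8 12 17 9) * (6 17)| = |(0 16 1 14 13 8 12 6 17 9)| = 10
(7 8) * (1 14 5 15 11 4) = [0, 14, 2, 3, 1, 15, 6, 8, 7, 9, 10, 4, 12, 13, 5, 11] = (1 14 5 15 11 4)(7 8)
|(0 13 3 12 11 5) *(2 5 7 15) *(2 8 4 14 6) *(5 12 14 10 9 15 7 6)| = |(0 13 3 14 5)(2 12 11 6)(4 10 9 15 8)| = 20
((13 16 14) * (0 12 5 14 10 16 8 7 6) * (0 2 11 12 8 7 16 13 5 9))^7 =(0 2 10 9 6 16 12 7 8 11 13)(5 14) =[2, 1, 10, 3, 4, 14, 16, 8, 11, 6, 9, 13, 7, 0, 5, 15, 12]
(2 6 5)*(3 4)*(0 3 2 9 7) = (0 3 4 2 6 5 9 7) = [3, 1, 6, 4, 2, 9, 5, 0, 8, 7]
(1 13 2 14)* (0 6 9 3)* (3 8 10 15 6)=(0 3)(1 13 2 14)(6 9 8 10 15)=[3, 13, 14, 0, 4, 5, 9, 7, 10, 8, 15, 11, 12, 2, 1, 6]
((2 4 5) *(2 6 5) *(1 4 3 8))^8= (1 3 4 8 2)= [0, 3, 1, 4, 8, 5, 6, 7, 2]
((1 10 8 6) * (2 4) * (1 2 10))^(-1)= (2 6 8 10 4)= [0, 1, 6, 3, 2, 5, 8, 7, 10, 9, 4]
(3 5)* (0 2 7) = [2, 1, 7, 5, 4, 3, 6, 0] = (0 2 7)(3 5)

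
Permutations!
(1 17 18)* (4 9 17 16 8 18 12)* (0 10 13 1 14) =(0 10 13 1 16 8 18 14)(4 9 17 12) =[10, 16, 2, 3, 9, 5, 6, 7, 18, 17, 13, 11, 4, 1, 0, 15, 8, 12, 14]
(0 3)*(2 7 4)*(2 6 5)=(0 3)(2 7 4 6 5)=[3, 1, 7, 0, 6, 2, 5, 4]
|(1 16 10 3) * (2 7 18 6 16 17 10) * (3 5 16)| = |(1 17 10 5 16 2 7 18 6 3)| = 10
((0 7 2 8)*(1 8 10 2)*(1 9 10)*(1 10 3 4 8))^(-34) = (10)(0 9 4)(3 8 7) = [9, 1, 2, 8, 0, 5, 6, 3, 7, 4, 10]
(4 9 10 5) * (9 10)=[0, 1, 2, 3, 10, 4, 6, 7, 8, 9, 5]=(4 10 5)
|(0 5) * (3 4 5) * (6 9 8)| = |(0 3 4 5)(6 9 8)| = 12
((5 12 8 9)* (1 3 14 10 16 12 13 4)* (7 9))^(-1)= (1 4 13 5 9 7 8 12 16 10 14 3)= [0, 4, 2, 1, 13, 9, 6, 8, 12, 7, 14, 11, 16, 5, 3, 15, 10]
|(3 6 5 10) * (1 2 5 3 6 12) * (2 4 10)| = 6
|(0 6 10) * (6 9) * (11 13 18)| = 12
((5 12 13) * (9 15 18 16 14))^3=(9 16 15 14 18)=[0, 1, 2, 3, 4, 5, 6, 7, 8, 16, 10, 11, 12, 13, 18, 14, 15, 17, 9]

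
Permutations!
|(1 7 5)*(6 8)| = |(1 7 5)(6 8)| = 6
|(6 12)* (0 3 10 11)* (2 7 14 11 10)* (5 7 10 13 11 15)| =|(0 3 2 10 13 11)(5 7 14 15)(6 12)| =12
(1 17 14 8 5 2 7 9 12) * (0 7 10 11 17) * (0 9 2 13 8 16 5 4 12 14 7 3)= (0 3)(1 9 14 16 5 13 8 4 12)(2 10 11 17 7)= [3, 9, 10, 0, 12, 13, 6, 2, 4, 14, 11, 17, 1, 8, 16, 15, 5, 7]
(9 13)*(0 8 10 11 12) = (0 8 10 11 12)(9 13) = [8, 1, 2, 3, 4, 5, 6, 7, 10, 13, 11, 12, 0, 9]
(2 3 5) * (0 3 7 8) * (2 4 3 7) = (0 7 8)(3 5 4) = [7, 1, 2, 5, 3, 4, 6, 8, 0]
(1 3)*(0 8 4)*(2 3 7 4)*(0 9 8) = (1 7 4 9 8 2 3) = [0, 7, 3, 1, 9, 5, 6, 4, 2, 8]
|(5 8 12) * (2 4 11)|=|(2 4 11)(5 8 12)|=3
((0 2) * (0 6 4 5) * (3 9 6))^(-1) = (0 5 4 6 9 3 2) = [5, 1, 0, 2, 6, 4, 9, 7, 8, 3]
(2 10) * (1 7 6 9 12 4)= (1 7 6 9 12 4)(2 10)= [0, 7, 10, 3, 1, 5, 9, 6, 8, 12, 2, 11, 4]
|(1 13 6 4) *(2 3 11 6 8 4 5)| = 20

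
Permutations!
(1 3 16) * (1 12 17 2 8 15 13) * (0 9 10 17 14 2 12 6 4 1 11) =(0 9 10 17 12 14 2 8 15 13 11)(1 3 16 6 4) =[9, 3, 8, 16, 1, 5, 4, 7, 15, 10, 17, 0, 14, 11, 2, 13, 6, 12]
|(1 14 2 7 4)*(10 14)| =|(1 10 14 2 7 4)| =6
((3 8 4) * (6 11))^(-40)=[0, 1, 2, 4, 8, 5, 6, 7, 3, 9, 10, 11]=(11)(3 4 8)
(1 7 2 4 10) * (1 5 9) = (1 7 2 4 10 5 9) = [0, 7, 4, 3, 10, 9, 6, 2, 8, 1, 5]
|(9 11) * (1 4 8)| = 6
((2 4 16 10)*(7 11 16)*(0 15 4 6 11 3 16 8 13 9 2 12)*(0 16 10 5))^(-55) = (0 5 16 12 10 3 7 4 15)(2 9 13 8 11 6) = [5, 1, 9, 7, 15, 16, 2, 4, 11, 13, 3, 6, 10, 8, 14, 0, 12]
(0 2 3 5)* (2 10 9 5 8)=[10, 1, 3, 8, 4, 0, 6, 7, 2, 5, 9]=(0 10 9 5)(2 3 8)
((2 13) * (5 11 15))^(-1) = [0, 1, 13, 3, 4, 15, 6, 7, 8, 9, 10, 5, 12, 2, 14, 11] = (2 13)(5 15 11)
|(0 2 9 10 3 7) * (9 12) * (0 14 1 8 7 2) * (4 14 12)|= |(1 8 7 12 9 10 3 2 4 14)|= 10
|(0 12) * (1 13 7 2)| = 4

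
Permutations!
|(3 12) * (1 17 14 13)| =|(1 17 14 13)(3 12)| =4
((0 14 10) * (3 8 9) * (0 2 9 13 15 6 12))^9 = [6, 1, 14, 2, 4, 5, 13, 7, 9, 10, 0, 11, 15, 3, 12, 8] = (0 6 13 3 2 14 12 15 8 9 10)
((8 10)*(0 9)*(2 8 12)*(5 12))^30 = (12) = [0, 1, 2, 3, 4, 5, 6, 7, 8, 9, 10, 11, 12]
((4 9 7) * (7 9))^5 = [0, 1, 2, 3, 7, 5, 6, 4, 8, 9] = (9)(4 7)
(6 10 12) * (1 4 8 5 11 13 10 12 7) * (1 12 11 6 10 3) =[0, 4, 2, 1, 8, 6, 11, 12, 5, 9, 7, 13, 10, 3] =(1 4 8 5 6 11 13 3)(7 12 10)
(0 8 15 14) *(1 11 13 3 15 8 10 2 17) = [10, 11, 17, 15, 4, 5, 6, 7, 8, 9, 2, 13, 12, 3, 0, 14, 16, 1] = (0 10 2 17 1 11 13 3 15 14)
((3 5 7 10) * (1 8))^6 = (3 7)(5 10) = [0, 1, 2, 7, 4, 10, 6, 3, 8, 9, 5]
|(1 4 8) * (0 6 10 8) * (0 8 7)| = 12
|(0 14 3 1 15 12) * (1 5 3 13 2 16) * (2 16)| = |(0 14 13 16 1 15 12)(3 5)| = 14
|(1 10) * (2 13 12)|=|(1 10)(2 13 12)|=6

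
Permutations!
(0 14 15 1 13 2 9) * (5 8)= (0 14 15 1 13 2 9)(5 8)= [14, 13, 9, 3, 4, 8, 6, 7, 5, 0, 10, 11, 12, 2, 15, 1]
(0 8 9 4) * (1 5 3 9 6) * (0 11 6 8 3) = [3, 5, 2, 9, 11, 0, 1, 7, 8, 4, 10, 6] = (0 3 9 4 11 6 1 5)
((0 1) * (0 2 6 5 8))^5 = (0 8 5 6 2 1) = [8, 0, 1, 3, 4, 6, 2, 7, 5]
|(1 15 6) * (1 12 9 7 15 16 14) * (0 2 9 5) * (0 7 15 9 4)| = |(0 2 4)(1 16 14)(5 7 9 15 6 12)| = 6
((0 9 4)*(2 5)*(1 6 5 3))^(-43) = (0 4 9)(1 5 3 6 2) = [4, 5, 1, 6, 9, 3, 2, 7, 8, 0]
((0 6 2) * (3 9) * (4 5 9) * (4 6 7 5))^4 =[3, 1, 9, 7, 4, 2, 5, 6, 8, 0] =(0 3 7 6 5 2 9)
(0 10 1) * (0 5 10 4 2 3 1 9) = (0 4 2 3 1 5 10 9) = [4, 5, 3, 1, 2, 10, 6, 7, 8, 0, 9]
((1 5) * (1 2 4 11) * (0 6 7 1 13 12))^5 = [2, 13, 0, 3, 6, 12, 4, 11, 8, 9, 10, 7, 5, 1] = (0 2)(1 13)(4 6)(5 12)(7 11)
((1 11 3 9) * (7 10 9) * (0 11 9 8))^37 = [11, 9, 2, 7, 4, 5, 6, 10, 0, 1, 8, 3] = (0 11 3 7 10 8)(1 9)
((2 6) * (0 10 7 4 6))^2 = (0 7 6)(2 10 4) = [7, 1, 10, 3, 2, 5, 0, 6, 8, 9, 4]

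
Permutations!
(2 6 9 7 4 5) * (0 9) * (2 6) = (0 9 7 4 5 6) = [9, 1, 2, 3, 5, 6, 0, 4, 8, 7]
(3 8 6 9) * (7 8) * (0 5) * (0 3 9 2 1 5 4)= (9)(0 4)(1 5 3 7 8 6 2)= [4, 5, 1, 7, 0, 3, 2, 8, 6, 9]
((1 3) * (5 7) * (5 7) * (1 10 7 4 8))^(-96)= (10)= [0, 1, 2, 3, 4, 5, 6, 7, 8, 9, 10]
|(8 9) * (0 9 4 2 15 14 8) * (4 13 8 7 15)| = 6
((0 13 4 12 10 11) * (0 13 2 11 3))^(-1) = (0 3 10 12 4 13 11 2) = [3, 1, 0, 10, 13, 5, 6, 7, 8, 9, 12, 2, 4, 11]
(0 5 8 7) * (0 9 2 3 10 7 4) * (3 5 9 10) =(0 9 2 5 8 4)(7 10) =[9, 1, 5, 3, 0, 8, 6, 10, 4, 2, 7]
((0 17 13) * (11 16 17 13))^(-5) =[13, 1, 2, 3, 4, 5, 6, 7, 8, 9, 10, 16, 12, 0, 14, 15, 17, 11] =(0 13)(11 16 17)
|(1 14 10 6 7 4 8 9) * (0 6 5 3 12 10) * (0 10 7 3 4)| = 35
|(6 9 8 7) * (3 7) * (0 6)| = 6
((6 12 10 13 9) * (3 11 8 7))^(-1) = (3 7 8 11)(6 9 13 10 12) = [0, 1, 2, 7, 4, 5, 9, 8, 11, 13, 12, 3, 6, 10]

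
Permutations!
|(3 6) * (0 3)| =|(0 3 6)| =3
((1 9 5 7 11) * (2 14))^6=(14)(1 9 5 7 11)=[0, 9, 2, 3, 4, 7, 6, 11, 8, 5, 10, 1, 12, 13, 14]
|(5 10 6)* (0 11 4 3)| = 12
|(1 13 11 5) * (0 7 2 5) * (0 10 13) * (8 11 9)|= 5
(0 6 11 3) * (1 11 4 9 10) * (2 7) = (0 6 4 9 10 1 11 3)(2 7) = [6, 11, 7, 0, 9, 5, 4, 2, 8, 10, 1, 3]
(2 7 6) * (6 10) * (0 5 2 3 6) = (0 5 2 7 10)(3 6) = [5, 1, 7, 6, 4, 2, 3, 10, 8, 9, 0]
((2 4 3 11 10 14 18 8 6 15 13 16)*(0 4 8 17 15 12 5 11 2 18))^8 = [11, 1, 0, 14, 10, 8, 3, 7, 4, 9, 12, 6, 2, 17, 5, 18, 15, 16, 13] = (0 11 6 3 14 5 8 4 10 12 2)(13 17 16 15 18)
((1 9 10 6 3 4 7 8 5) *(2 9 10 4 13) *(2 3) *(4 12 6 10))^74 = (13)(1 5 8 7 4)(2 12)(6 9) = [0, 5, 12, 3, 1, 8, 9, 4, 7, 6, 10, 11, 2, 13]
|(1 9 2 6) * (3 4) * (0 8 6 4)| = |(0 8 6 1 9 2 4 3)| = 8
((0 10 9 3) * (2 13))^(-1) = (0 3 9 10)(2 13) = [3, 1, 13, 9, 4, 5, 6, 7, 8, 10, 0, 11, 12, 2]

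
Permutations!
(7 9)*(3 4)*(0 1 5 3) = (0 1 5 3 4)(7 9) = [1, 5, 2, 4, 0, 3, 6, 9, 8, 7]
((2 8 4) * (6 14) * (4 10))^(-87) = (2 8 10 4)(6 14) = [0, 1, 8, 3, 2, 5, 14, 7, 10, 9, 4, 11, 12, 13, 6]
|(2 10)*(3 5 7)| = 6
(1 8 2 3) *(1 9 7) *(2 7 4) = (1 8 7)(2 3 9 4) = [0, 8, 3, 9, 2, 5, 6, 1, 7, 4]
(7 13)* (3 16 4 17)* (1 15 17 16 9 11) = [0, 15, 2, 9, 16, 5, 6, 13, 8, 11, 10, 1, 12, 7, 14, 17, 4, 3] = (1 15 17 3 9 11)(4 16)(7 13)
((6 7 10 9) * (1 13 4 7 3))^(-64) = (13) = [0, 1, 2, 3, 4, 5, 6, 7, 8, 9, 10, 11, 12, 13]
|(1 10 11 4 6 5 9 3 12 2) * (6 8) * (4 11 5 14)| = |(1 10 5 9 3 12 2)(4 8 6 14)| = 28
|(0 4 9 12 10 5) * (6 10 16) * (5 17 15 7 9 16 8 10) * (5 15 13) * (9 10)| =30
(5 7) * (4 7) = [0, 1, 2, 3, 7, 4, 6, 5] = (4 7 5)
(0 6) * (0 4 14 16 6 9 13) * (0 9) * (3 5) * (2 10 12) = (2 10 12)(3 5)(4 14 16 6)(9 13) = [0, 1, 10, 5, 14, 3, 4, 7, 8, 13, 12, 11, 2, 9, 16, 15, 6]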